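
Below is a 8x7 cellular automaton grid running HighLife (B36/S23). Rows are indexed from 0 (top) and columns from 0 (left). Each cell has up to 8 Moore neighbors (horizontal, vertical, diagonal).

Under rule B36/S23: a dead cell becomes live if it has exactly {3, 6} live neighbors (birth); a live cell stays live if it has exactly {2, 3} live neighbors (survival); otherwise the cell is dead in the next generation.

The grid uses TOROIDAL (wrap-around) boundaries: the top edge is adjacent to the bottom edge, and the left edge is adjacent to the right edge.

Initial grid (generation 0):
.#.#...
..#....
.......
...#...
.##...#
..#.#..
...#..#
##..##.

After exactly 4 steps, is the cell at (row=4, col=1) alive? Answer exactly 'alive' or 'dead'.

Answer: alive

Derivation:
Simulating step by step:
Generation 0 (given above): 15 live cells
Generation 1: 23 live cells
##.##..
..#....
.......
..#....
.##....
###..#.
####..#
##.####
Generation 2: 7 live cells
.......
.###...
.......
.##....
#..#...
.......
.......
.......
Generation 3: 7 live cells
..#....
..#....
...#...
.##....
.##....
.......
.......
.......
Generation 4: 8 live cells
.......
..##...
.#.#...
.#.#...
.##....
.......
.......
.......

Cell (4,1) at generation 4: 1 -> alive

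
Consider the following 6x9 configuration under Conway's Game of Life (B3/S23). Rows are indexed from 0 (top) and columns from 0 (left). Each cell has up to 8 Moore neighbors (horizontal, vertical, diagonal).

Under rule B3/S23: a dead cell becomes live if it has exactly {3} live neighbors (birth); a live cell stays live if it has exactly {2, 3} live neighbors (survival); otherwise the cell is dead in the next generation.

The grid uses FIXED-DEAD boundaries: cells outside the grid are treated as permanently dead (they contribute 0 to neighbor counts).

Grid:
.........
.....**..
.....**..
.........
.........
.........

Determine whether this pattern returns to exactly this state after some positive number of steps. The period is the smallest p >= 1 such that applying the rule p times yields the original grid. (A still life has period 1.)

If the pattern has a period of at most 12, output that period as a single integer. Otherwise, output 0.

Answer: 1

Derivation:
Simulating and comparing each generation to the original:
Gen 0 (original, given above): 4 live cells
Gen 1: 4 live cells, MATCHES original -> period = 1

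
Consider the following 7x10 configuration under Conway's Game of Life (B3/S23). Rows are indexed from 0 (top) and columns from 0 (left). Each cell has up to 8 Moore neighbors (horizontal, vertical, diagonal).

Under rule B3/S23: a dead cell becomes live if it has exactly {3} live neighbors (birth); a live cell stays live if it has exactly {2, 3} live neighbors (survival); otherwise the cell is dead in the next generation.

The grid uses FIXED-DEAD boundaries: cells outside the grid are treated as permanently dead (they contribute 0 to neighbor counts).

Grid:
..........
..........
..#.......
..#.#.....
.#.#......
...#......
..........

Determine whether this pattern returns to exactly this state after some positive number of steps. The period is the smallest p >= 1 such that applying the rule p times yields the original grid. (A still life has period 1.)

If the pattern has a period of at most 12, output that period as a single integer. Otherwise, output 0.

Simulating and comparing each generation to the original:
Gen 0 (original, given above): 6 live cells
Gen 1: 6 live cells, differs from original
Gen 2: 6 live cells, MATCHES original -> period = 2

Answer: 2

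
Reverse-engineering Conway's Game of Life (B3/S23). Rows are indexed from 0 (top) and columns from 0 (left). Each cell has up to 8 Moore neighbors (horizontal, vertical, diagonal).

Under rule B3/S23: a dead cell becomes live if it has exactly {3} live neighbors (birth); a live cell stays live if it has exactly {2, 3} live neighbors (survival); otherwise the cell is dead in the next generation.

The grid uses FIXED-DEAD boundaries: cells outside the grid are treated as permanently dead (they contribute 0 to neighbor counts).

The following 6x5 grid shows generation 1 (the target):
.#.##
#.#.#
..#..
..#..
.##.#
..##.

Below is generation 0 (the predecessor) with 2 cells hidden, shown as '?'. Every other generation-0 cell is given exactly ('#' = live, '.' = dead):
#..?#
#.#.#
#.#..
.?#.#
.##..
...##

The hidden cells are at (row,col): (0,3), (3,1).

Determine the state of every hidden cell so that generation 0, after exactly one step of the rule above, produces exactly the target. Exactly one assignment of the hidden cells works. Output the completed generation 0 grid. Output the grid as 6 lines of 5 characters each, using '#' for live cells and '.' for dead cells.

Answer: #..##
#.#.#
#.#..
..#.#
.##..
...##

Derivation:
Hidden generation-0 cells (in order): (0,3), (3,1).
A hidden cell only influences target cells in its own 3x3 neighborhood. Try each of the 2^2 = 4 assignments, step the completed generation 0 forward once under B3/S23, and compare with the target:
  (0,3)=. (3,1)=. -> step gives (0,4)='.' but target has '#' -> reject
  (0,3)=. (3,1)=# -> step gives (0,4)='.' but target has '#' -> reject
  (0,3)=# (3,1)=. -> step reproduces the target at every cell -> ACCEPT
  (0,3)=# (3,1)=# -> step gives (2,0)='#' but target has '.' -> reject
Unique solution: (0,3)=live, (3,1)=dead.
Check: live-neighbor counts of every cell in the completed generation 0:
13232
25252
15252
25340
12353
12321
Applying B3/S23 to generation 0 with these counts gives:
.#.##
#.#.#
..#..
..#..
.##.#
..##.
which matches the target exactly.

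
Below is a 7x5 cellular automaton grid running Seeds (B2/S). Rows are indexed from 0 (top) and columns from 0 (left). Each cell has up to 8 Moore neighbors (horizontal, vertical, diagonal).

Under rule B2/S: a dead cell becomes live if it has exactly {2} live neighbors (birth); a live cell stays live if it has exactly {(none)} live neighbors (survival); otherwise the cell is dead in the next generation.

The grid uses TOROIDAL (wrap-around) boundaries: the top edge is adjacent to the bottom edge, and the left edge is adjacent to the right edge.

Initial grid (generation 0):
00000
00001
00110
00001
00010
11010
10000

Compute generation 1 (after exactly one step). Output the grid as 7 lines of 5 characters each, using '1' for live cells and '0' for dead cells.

Answer: 10001
00100
10000
00000
01000
00000
00100

Derivation:
Simulating step by step:
Generation 0 (given above): 9 live cells
Generation 1: 6 live cells
(generation 1 grid is the final answer)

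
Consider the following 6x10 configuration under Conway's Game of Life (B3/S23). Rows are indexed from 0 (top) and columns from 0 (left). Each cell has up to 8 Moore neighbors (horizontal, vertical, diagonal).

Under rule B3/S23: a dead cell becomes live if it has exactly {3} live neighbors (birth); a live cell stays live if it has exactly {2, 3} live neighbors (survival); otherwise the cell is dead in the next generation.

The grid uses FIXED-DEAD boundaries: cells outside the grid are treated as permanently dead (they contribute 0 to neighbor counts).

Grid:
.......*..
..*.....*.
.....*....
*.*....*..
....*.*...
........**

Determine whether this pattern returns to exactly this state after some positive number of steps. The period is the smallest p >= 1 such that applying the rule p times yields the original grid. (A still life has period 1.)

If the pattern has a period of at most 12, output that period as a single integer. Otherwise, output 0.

Simulating and comparing each generation to the original:
Gen 0 (original, given above): 11 live cells
Gen 1: 5 live cells, differs from original
Gen 2: 4 live cells, differs from original
Gen 3: 4 live cells, differs from original
Gen 4: 4 live cells, differs from original
Gen 5: 4 live cells, differs from original
Gen 6: 4 live cells, differs from original
Gen 7: 4 live cells, differs from original
Gen 8: 4 live cells, differs from original
Gen 9: 4 live cells, differs from original
Gen 10: 4 live cells, differs from original
Gen 11: 4 live cells, differs from original
Gen 12: 4 live cells, differs from original
No period found within 12 steps.

Answer: 0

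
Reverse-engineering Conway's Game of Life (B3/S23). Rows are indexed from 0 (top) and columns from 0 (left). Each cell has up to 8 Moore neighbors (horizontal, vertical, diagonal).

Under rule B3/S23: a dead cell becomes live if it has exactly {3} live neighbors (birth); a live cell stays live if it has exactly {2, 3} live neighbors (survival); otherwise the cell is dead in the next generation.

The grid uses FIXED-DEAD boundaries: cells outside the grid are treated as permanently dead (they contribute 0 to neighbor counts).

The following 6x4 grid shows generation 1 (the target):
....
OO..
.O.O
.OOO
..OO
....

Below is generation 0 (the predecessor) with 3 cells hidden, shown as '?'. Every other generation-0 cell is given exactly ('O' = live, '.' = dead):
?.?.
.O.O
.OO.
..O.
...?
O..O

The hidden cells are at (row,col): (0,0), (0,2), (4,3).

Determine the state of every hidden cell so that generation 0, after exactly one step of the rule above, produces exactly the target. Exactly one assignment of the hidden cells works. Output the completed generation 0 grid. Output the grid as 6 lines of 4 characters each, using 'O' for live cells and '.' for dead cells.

Hidden generation-0 cells (in order): (0,0), (0,2), (4,3).
A hidden cell only influences target cells in its own 3x3 neighborhood. Try each of the 2^3 = 8 assignments, step the completed generation 0 forward once under B3/S23, and compare with the target:
  (0,0)=. (0,2)=. (4,3)=. -> step gives (1,0)='.' but target has 'O' -> reject
  (0,0)=. (0,2)=. (4,3)=O -> step gives (1,0)='.' but target has 'O' -> reject
  (0,0)=. (0,2)=O (4,3)=. -> step gives (0,2)='O' but target has '.' -> reject
  (0,0)=. (0,2)=O (4,3)=O -> step gives (0,2)='O' but target has '.' -> reject
  (0,0)=O (0,2)=. (4,3)=. -> step gives (3,3)='.' but target has 'O' -> reject
  (0,0)=O (0,2)=. (4,3)=O -> step reproduces the target at every cell -> ACCEPT
  (0,0)=O (0,2)=O (4,3)=. -> step gives (0,1)='O' but target has '.' -> reject
  (0,0)=O (0,2)=O (4,3)=O -> step gives (0,1)='O' but target has '.' -> reject
Unique solution: (0,0)=live, (0,2)=dead, (4,3)=live.
Check: live-neighbor counts of every cell in the completed generation 0:
1221
3341
2343
1333
1232
0121
Applying B3/S23 to generation 0 with these counts gives:
....
OO..
.O.O
.OOO
..OO
....
which matches the target exactly.

Answer: O...
.O.O
.OO.
..O.
...O
O..O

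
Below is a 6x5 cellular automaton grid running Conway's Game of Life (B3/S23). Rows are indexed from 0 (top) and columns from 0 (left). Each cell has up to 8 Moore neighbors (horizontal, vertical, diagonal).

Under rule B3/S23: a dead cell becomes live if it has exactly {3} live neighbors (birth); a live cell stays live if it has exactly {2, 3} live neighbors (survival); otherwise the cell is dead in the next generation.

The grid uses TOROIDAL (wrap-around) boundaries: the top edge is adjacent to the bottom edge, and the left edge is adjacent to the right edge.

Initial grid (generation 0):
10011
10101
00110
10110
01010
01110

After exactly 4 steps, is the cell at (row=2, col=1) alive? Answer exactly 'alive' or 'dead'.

Simulating step by step:
Generation 0 (given above): 16 live cells
Generation 1: 5 live cells
00000
10100
10000
00000
10000
01000
Generation 2: 3 live cells
01000
01000
01000
00000
00000
00000
Generation 3: 3 live cells
00000
11100
00000
00000
00000
00000
Generation 4: 3 live cells
01000
01000
01000
00000
00000
00000

Cell (2,1) at generation 4: 1 -> alive

Answer: alive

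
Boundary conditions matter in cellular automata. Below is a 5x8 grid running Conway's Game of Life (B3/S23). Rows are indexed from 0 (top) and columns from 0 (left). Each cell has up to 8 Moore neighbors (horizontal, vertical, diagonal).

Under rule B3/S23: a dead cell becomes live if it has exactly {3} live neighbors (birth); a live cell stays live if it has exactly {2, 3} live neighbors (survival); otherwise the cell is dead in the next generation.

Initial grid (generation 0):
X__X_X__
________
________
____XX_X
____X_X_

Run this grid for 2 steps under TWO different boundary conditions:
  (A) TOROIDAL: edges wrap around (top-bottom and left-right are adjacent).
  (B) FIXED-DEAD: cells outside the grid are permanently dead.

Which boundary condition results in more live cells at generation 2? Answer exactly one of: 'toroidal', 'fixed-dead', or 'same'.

Under TOROIDAL boundary, generation 2:
____XXX_
________
_____X__
____XXXX
___X___X
Population = 10

Under FIXED-DEAD boundary, generation 2:
________
________
_____X__
____X_X_
____X_X_
Population = 5

Comparison: toroidal=10, fixed-dead=5 -> toroidal

Answer: toroidal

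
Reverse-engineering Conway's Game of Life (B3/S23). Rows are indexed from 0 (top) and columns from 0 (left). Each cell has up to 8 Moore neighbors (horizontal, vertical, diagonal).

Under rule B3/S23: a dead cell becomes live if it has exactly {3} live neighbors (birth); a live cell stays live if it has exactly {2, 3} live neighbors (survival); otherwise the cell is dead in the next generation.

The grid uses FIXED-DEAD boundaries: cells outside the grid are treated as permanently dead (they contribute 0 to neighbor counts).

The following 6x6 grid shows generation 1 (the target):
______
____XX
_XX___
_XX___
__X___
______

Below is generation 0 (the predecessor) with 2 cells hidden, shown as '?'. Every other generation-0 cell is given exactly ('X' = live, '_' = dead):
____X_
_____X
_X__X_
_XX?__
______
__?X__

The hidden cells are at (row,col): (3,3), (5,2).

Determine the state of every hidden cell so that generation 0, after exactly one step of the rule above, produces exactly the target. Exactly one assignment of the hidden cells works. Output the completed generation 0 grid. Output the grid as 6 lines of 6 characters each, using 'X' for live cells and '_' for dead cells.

Hidden generation-0 cells (in order): (3,3), (5,2).
A hidden cell only influences target cells in its own 3x3 neighborhood. Try each of the 2^2 = 4 assignments, step the completed generation 0 forward once under B3/S23, and compare with the target:
  (3,3)=_ (5,2)=_ -> step reproduces the target at every cell -> ACCEPT
  (3,3)=_ (5,2)=X -> step gives (4,1)='X' but target has '_' -> reject
  (3,3)=X (5,2)=_ -> step gives (2,2)='_' but target has 'X' -> reject
  (3,3)=X (5,2)=X -> step gives (2,2)='_' but target has 'X' -> reject
Unique solution: (3,3)=dead, (5,2)=dead.
Check: live-neighbor counts of every cell in the completed generation 0:
000112
111232
223212
222211
123210
001010
Applying B3/S23 to generation 0 with these counts gives:
______
____XX
_XX___
_XX___
__X___
______
which matches the target exactly.

Answer: ____X_
_____X
_X__X_
_XX___
______
___X__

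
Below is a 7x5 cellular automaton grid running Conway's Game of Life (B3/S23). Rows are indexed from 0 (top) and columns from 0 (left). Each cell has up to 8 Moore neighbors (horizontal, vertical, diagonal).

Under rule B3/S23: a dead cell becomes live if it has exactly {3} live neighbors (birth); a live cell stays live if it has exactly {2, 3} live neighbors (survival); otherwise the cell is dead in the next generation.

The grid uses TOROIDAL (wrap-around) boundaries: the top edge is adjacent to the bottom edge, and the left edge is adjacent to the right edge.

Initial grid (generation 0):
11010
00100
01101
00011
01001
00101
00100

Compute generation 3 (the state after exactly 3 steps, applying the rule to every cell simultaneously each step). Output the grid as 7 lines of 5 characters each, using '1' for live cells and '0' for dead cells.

Answer: 10111
00001
00001
01101
00000
00000
01000

Derivation:
Simulating step by step:
Generation 0 (given above): 14 live cells
Generation 1: 17 live cells
01010
00001
11101
01001
00101
11100
10101
Generation 2: 12 live cells
01110
00001
01101
00001
00101
00100
00001
Generation 3: 10 live cells
(generation 3 grid is the final answer)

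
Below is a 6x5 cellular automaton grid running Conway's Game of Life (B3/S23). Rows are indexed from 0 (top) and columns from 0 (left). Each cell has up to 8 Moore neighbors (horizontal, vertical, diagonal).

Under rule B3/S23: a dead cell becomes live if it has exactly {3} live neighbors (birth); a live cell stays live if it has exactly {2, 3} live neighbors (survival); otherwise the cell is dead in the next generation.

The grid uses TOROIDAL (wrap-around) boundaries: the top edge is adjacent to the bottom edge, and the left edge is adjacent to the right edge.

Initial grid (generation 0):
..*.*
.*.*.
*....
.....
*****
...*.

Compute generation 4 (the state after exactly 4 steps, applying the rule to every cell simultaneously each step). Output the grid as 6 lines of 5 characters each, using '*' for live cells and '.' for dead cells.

Simulating step by step:
Generation 0 (given above): 11 live cells
Generation 1: 14 live cells
..*.*
*****
.....
..**.
*****
.....
Generation 2: 11 live cells
..*.*
***.*
*....
*....
**..*
.....
Generation 3: 10 live cells
..*.*
..*.*
.....
.....
**..*
.*.**
Generation 4: 9 live cells
(generation 4 grid is the final answer)

Answer: .**.*
.....
.....
*....
.****
.*...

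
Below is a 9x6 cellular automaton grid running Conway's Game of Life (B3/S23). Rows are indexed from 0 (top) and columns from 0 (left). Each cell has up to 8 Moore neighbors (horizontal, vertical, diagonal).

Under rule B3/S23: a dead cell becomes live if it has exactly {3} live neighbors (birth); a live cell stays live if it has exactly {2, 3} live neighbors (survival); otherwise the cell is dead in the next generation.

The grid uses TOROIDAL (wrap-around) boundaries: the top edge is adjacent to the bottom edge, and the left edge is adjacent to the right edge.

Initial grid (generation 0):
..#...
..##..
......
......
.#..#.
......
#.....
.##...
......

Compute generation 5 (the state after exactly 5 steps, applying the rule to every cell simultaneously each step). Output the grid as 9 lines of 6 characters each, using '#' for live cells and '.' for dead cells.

Simulating step by step:
Generation 0 (given above): 8 live cells
Generation 1: 8 live cells
..##..
..##..
......
......
......
......
.#....
.#....
.##...
Generation 2: 6 live cells
......
..##..
......
......
......
......
......
##....
.#.#..
Generation 3: 7 live cells
...#..
......
......
......
......
......
......
###...
###...
Generation 4: 7 live cells
.##...
......
......
......
......
......
.#....
#.#...
#..#..
Generation 5: 7 live cells
(generation 5 grid is the final answer)

Answer: .##...
......
......
......
......
......
.#....
#.#...
#..#..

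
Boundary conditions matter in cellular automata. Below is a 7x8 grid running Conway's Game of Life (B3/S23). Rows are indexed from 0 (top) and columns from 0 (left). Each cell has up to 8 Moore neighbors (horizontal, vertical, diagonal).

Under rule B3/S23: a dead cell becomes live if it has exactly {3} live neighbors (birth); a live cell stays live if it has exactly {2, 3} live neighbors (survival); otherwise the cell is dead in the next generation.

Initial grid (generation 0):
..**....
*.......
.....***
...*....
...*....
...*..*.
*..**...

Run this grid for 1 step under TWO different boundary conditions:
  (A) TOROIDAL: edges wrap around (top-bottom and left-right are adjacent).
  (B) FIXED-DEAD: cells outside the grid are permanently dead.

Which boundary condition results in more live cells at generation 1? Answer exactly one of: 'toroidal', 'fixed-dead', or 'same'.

Under TOROIDAL boundary, generation 1:
.****...
......**
......**
....*.*.
..***...
..**....
....*...
Population = 16

Under FIXED-DEAD boundary, generation 1:
........
......*.
......*.
....*.*.
..***...
..**....
...**...
Population = 11

Comparison: toroidal=16, fixed-dead=11 -> toroidal

Answer: toroidal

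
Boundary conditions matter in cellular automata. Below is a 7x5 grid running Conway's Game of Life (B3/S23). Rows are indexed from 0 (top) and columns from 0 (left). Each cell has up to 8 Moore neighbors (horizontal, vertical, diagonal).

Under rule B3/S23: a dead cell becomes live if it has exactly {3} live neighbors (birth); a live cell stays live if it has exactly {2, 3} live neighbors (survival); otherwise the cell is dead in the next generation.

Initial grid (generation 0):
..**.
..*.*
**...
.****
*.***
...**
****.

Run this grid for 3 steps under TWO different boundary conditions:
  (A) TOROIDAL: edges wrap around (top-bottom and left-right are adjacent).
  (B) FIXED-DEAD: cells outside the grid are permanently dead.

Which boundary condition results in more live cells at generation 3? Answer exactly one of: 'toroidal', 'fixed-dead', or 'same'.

Under TOROIDAL boundary, generation 3:
....*
*....
*....
.....
.....
.....
.....
Population = 3

Under FIXED-DEAD boundary, generation 3:
.***.
.*...
..*..
.....
..*..
.*.*.
.*.*.
Population = 10

Comparison: toroidal=3, fixed-dead=10 -> fixed-dead

Answer: fixed-dead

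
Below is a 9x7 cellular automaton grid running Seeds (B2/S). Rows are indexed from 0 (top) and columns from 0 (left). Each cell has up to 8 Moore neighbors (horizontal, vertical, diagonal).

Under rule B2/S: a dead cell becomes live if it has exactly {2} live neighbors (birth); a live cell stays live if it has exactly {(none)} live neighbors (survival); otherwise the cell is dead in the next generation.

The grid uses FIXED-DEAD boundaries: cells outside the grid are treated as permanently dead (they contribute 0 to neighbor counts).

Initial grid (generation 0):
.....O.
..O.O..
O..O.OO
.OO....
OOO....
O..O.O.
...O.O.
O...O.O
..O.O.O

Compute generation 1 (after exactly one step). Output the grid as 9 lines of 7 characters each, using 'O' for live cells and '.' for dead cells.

Answer: ...OO..
.O.....
.......
....OOO
....O..
......O
OOO....
.OO....
.O.....

Derivation:
Simulating step by step:
Generation 0 (given above): 23 live cells
Generation 1: 14 live cells
(generation 1 grid is the final answer)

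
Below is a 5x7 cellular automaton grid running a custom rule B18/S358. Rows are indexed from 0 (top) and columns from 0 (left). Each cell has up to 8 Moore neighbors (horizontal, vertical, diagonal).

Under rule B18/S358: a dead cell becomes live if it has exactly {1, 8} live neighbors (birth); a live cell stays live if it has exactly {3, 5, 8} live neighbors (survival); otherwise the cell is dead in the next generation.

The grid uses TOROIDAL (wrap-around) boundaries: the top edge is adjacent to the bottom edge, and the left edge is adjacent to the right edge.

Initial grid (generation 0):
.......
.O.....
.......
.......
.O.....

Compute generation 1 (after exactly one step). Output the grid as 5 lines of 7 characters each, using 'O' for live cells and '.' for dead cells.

Simulating step by step:
Generation 0 (given above): 2 live cells
Generation 1: 10 live cells
(generation 1 grid is the final answer)

Answer: .......
O.O....
OOO....
OOO....
O.O....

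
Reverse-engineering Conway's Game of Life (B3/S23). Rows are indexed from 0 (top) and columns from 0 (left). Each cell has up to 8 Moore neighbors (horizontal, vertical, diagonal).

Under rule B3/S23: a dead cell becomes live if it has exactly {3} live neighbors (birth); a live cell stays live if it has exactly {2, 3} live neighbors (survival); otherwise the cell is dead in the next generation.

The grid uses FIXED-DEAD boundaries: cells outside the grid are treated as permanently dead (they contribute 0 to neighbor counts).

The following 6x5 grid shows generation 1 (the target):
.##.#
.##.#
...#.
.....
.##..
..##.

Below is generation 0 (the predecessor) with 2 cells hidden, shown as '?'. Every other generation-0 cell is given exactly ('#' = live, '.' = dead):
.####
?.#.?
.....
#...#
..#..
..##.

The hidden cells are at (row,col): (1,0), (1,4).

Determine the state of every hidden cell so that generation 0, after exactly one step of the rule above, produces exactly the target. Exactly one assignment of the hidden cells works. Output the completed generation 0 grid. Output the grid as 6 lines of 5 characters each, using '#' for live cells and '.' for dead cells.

Answer: .####
..#.#
.....
#...#
..#..
..##.

Derivation:
Hidden generation-0 cells (in order): (1,0), (1,4).
A hidden cell only influences target cells in its own 3x3 neighborhood. Try each of the 2^2 = 4 assignments, step the completed generation 0 forward once under B3/S23, and compare with the target:
  (1,0)=. (1,4)=. -> step gives (0,3)='#' but target has '.' -> reject
  (1,0)=. (1,4)=# -> step reproduces the target at every cell -> ACCEPT
  (1,0)=# (1,4)=. -> step gives (0,3)='#' but target has '.' -> reject
  (1,0)=# (1,4)=# -> step gives (1,1)='.' but target has '#' -> reject
Unique solution: (1,0)=dead, (1,4)=live.
Check: live-neighbor counts of every cell in the completed generation 0:
12342
13352
12132
02120
13242
02221
Applying B3/S23 to generation 0 with these counts gives:
.##.#
.##.#
...#.
.....
.##..
..##.
which matches the target exactly.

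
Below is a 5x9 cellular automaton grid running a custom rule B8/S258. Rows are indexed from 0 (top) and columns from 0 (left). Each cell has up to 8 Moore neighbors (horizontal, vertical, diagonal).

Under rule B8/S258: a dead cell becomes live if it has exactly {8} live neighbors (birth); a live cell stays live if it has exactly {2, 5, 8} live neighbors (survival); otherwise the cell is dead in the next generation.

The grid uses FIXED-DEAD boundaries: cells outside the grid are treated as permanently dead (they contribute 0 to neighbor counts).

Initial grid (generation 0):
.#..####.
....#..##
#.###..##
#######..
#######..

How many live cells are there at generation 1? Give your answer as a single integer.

Answer: 10

Derivation:
Simulating step by step:
Generation 0 (given above): 28 live cells
Generation 1: 10 live cells
....#....
.......#.
#...#....
...#.....
.#####...
Population at generation 1: 10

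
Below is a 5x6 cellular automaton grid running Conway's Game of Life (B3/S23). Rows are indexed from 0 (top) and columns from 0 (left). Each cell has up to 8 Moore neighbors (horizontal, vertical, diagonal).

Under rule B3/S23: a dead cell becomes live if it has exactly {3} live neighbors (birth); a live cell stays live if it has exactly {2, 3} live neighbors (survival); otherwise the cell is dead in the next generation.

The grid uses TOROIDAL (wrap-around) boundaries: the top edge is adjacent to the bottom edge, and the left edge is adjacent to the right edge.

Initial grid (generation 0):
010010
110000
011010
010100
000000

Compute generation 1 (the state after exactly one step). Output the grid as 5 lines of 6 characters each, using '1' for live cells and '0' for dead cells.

Answer: 110000
100101
000100
010100
001000

Derivation:
Simulating step by step:
Generation 0 (given above): 9 live cells
Generation 1: 9 live cells
(generation 1 grid is the final answer)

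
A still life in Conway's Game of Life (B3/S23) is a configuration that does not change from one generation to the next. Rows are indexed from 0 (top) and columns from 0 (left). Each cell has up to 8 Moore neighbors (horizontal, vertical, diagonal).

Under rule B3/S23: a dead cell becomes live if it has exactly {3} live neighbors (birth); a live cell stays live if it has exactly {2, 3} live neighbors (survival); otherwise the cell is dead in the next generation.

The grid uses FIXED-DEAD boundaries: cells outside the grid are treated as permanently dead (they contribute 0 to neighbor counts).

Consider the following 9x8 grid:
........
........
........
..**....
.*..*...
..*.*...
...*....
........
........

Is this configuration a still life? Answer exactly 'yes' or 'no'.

Answer: yes

Derivation:
Compute generation 1 and compare to generation 0 (given above):
Generation 1:
........
........
........
..**....
.*..*...
..*.*...
...*....
........
........
The grids are IDENTICAL -> still life.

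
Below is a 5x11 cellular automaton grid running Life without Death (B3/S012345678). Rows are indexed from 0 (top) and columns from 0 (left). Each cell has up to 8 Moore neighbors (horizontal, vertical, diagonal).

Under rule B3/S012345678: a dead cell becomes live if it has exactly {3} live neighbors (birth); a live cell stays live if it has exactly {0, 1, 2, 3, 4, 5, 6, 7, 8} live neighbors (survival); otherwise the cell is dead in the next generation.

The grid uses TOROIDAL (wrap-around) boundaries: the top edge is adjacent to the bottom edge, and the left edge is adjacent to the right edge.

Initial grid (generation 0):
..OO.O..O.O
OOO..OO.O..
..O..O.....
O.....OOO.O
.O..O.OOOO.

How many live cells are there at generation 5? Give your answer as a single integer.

Answer: 35

Derivation:
Simulating step by step:
Generation 0 (given above): 24 live cells
Generation 1: 32 live cells
..OO.O..O.O
OOO..OOOOO.
..O..O..OOO
OO....OOO.O
.OOOO.OOOO.
Generation 2: 33 live cells
..OO.O..O.O
OOO..OOOOO.
..O..O..OOO
OO..O.OOO.O
.OOOO.OOOO.
Generation 3: 35 live cells
..OO.O..O.O
OOO..OOOOO.
..OOOO..OOO
OO..O.OOO.O
.OOOO.OOOO.
Generation 4: 35 live cells
..OO.O..O.O
OOO..OOOOO.
..OOOO..OOO
OO..O.OOO.O
.OOOO.OOOO.
Generation 5: 35 live cells
..OO.O..O.O
OOO..OOOOO.
..OOOO..OOO
OO..O.OOO.O
.OOOO.OOOO.
Population at generation 5: 35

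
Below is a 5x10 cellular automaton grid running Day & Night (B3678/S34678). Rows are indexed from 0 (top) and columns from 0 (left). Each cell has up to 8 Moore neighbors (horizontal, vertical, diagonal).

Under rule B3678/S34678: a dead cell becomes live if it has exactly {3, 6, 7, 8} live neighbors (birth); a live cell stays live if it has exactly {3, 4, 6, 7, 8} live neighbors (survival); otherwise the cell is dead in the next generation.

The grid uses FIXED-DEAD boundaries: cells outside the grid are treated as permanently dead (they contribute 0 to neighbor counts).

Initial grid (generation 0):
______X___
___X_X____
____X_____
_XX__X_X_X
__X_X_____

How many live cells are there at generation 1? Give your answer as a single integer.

Simulating step by step:
Generation 0 (given above): 11 live cells
Generation 1: 9 live cells
__________
____X_____
__XXXXX___
____X_____
_X_X______
Population at generation 1: 9

Answer: 9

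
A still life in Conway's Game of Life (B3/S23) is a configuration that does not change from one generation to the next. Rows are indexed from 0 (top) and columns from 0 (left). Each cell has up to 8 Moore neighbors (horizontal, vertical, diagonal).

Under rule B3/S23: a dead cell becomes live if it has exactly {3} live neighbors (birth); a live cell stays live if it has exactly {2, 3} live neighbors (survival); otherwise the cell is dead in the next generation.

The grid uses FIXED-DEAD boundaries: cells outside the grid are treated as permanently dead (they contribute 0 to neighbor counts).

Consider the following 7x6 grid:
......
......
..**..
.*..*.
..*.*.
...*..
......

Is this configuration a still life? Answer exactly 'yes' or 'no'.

Answer: yes

Derivation:
Compute generation 1 and compare to generation 0 (given above):
Generation 1:
......
......
..**..
.*..*.
..*.*.
...*..
......
The grids are IDENTICAL -> still life.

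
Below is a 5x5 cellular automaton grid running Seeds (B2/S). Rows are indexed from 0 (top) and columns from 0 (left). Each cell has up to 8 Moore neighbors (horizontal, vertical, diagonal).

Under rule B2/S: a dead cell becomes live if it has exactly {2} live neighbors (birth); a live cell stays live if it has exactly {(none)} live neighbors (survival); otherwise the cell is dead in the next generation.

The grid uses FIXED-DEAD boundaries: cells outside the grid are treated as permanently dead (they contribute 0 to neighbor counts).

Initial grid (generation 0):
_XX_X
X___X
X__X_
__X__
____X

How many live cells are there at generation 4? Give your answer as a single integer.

Answer: 6

Derivation:
Simulating step by step:
Generation 0 (given above): 9 live cells
Generation 1: 6 live cells
X____
_____
__X_X
_X__X
___X_
Generation 2: 5 live cells
_____
_X_X_
_X___
_____
__X_X
Generation 3: 7 live cells
__X__
X____
X____
_XXX_
___X_
Generation 4: 6 live cells
_X___
_____
___X_
X___X
_X__X
Population at generation 4: 6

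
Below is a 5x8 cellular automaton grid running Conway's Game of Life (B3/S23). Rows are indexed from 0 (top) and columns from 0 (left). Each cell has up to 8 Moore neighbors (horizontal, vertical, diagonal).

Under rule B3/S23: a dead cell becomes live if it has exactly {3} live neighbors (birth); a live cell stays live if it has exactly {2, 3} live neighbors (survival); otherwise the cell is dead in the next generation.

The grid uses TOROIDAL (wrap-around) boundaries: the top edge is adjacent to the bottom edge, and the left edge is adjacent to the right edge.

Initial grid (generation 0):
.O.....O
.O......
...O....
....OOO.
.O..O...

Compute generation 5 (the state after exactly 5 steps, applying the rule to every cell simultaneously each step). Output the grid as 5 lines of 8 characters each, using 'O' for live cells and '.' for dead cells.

Simulating step by step:
Generation 0 (given above): 9 live cells
Generation 1: 12 live cells
.OO.....
O.O.....
....OO..
...OOO..
O...O.O.
Generation 2: 12 live cells
O.OO...O
..OO....
.....O..
...O..O.
.OO.O...
Generation 3: 17 live cells
O...O...
.OOOO...
..OOO...
..OOOO..
OO..O..O
Generation 4: 11 live cells
....OO.O
.O...O..
........
O....O..
OOO....O
Generation 5: 13 live cells
(generation 5 grid is the final answer)

Answer: ..O.OO.O
....OOO.
........
O......O
.O..OO.O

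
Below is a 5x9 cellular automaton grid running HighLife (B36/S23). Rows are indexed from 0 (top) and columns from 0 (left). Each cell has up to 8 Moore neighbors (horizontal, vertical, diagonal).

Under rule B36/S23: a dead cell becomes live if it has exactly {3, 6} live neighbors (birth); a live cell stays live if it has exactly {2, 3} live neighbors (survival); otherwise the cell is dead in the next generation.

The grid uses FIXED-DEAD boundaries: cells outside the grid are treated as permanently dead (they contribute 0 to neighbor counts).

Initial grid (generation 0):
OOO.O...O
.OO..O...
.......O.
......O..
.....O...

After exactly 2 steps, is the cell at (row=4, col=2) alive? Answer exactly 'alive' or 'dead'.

Answer: dead

Derivation:
Simulating step by step:
Generation 0 (given above): 11 live cells
Generation 1: 8 live cells
O.OO.....
O.OO.....
......O..
......O..
.........
Generation 2: 4 live cells
..OO.....
..OO.....
.........
.........
.........

Cell (4,2) at generation 2: 0 -> dead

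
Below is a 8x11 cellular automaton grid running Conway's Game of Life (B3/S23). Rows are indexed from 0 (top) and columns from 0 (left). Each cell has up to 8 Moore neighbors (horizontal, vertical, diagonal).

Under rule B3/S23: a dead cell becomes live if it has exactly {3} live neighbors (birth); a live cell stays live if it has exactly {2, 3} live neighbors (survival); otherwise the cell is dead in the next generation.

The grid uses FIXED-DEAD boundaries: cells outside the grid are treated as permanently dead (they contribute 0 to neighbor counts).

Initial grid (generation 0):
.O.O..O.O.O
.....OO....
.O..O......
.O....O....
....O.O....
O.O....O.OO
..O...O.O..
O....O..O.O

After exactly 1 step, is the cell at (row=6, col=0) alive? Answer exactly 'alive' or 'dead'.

Answer: dead

Derivation:
Simulating step by step:
Generation 0 (given above): 25 live cells
Generation 1: 25 live cells
.....OOO...
..O.OOOO...
......O....
...........
.O...OOO...
.O.O.OOOOO.
......O.O.O
.......O.O.

Cell (6,0) at generation 1: 0 -> dead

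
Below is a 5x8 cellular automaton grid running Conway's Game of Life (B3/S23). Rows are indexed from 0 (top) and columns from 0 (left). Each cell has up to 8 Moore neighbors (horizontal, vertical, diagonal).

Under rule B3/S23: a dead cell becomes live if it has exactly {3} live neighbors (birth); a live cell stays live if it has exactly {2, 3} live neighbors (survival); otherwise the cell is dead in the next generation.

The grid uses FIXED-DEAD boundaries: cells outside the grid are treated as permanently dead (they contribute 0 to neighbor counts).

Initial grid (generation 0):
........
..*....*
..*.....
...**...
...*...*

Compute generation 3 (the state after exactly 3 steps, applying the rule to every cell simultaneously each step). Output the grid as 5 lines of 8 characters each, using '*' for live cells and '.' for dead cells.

Simulating step by step:
Generation 0 (given above): 7 live cells
Generation 1: 6 live cells
........
........
..*.....
..***...
...**...
Generation 2: 5 live cells
........
........
..*.....
..*.*...
..*.*...
Generation 3: 3 live cells
(generation 3 grid is the final answer)

Answer: ........
........
...*....
.**.....
........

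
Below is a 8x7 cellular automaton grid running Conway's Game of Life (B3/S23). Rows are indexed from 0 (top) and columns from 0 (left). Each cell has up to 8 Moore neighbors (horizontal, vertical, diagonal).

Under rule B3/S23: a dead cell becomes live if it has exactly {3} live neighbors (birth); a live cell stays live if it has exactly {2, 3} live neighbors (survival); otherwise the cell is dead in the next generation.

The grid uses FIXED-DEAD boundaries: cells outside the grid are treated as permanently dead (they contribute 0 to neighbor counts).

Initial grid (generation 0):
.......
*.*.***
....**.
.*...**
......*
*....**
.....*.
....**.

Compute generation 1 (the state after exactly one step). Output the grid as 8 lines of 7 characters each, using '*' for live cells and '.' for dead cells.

Answer: .....*.
...**.*
.*.*...
....*.*
.......
.....**
.......
....**.

Derivation:
Simulating step by step:
Generation 0 (given above): 17 live cells
Generation 1: 12 live cells
(generation 1 grid is the final answer)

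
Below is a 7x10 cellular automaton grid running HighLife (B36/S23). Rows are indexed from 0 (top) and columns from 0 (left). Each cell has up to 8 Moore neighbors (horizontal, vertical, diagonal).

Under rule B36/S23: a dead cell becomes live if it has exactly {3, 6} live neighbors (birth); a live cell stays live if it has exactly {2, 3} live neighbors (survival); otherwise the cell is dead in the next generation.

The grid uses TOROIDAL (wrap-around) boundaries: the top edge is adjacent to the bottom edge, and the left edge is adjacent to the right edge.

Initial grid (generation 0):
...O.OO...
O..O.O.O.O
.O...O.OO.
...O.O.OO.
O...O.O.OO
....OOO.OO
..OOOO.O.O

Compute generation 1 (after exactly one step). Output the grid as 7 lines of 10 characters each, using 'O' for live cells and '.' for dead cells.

Answer: O......O.O
O.O..OOO.O
O.O..OO...
O....O....
O..O.O.O..
..........
..O...OO.O

Derivation:
Simulating step by step:
Generation 0 (given above): 32 live cells
Generation 1: 23 live cells
(generation 1 grid is the final answer)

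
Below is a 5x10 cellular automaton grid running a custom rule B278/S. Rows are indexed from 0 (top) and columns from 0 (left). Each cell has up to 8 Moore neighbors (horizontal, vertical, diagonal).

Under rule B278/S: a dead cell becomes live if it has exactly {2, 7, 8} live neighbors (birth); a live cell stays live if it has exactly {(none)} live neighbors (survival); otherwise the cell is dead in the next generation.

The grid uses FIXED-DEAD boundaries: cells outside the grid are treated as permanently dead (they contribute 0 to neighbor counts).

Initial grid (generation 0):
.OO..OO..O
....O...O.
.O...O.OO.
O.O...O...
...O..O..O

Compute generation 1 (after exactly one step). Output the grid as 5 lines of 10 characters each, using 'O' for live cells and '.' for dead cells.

Simulating step by step:
Generation 0 (given above): 17 live cells
Generation 1: 18 live cells
(generation 1 grid is the final answer)

Answer: ...OO..OO.
O..O......
O.OOO....O
...OO....O
.OO..O.O..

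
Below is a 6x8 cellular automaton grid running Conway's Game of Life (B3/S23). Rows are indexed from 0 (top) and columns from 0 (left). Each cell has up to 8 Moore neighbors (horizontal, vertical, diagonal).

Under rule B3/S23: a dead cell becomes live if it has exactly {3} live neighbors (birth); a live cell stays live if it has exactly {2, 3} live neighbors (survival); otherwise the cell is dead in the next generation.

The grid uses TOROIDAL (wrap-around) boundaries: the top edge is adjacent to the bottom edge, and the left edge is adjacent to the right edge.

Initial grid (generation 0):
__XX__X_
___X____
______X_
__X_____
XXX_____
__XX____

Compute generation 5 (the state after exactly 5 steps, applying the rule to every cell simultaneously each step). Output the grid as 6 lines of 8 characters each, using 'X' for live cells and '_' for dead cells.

Answer: ___X____
__X_X___
__X_X___
___X____
________
________

Derivation:
Simulating step by step:
Generation 0 (given above): 11 live cells
Generation 1: 4 live cells
____X___
__XX____
________
__X_____
________
________
Generation 2: 4 live cells
___X____
___X____
__XX____
________
________
________
Generation 3: 4 live cells
________
___XX___
__XX____
________
________
________
Generation 4: 6 live cells
________
__XXX___
__XXX___
________
________
________
Generation 5: 6 live cells
(generation 5 grid is the final answer)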